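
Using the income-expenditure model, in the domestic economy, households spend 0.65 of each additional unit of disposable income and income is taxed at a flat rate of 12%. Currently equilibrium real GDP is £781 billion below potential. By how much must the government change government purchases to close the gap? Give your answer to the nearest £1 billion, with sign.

+£334 billion

Spending multiplier = 1/(1 − c(1−t)) = 1/(1 − 0.65×0.88) = 1/0.428 ≈ 2.336.
Need ΔY = +£781 billion, so ΔG = ΔY/k = (+£781 billion) × 0.428 ≈ +£334 billion.
The government should increase government purchases by £334 billion.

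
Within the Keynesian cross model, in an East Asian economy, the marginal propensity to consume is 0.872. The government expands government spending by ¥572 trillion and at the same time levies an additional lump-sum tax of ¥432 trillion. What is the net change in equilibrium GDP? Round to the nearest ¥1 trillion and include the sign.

+¥1,526 trillion

Expenditure multiplier = 1/(1 − MPC) = 1/(1 − 0.872) = 1/0.128 ≈ 7.813.
ΔG contributes k·ΔG = (+¥572 trillion) / 0.128 ≈ +¥4,468.8 trillion.
ΔT of +¥432 trillion changes first-round spending by −c·ΔT = −¥376.704 trillion, contributing k·(−c·ΔT) = (−¥376.704 trillion) / 0.128 = −¥2,943 trillion.
Net ΔY = k(ΔG − c·ΔT) = (+¥195.296 trillion) / 0.128 ≈ +¥1,526 trillion.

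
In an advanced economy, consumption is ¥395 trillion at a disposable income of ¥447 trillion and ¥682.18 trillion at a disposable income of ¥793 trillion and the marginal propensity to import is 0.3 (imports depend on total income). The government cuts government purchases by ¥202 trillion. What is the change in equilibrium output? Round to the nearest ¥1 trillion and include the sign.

MPC = ΔC/ΔYd = (682.18 − 395)/(793 − 447) = 287.18/346 = 0.83.
Government-spending multiplier = 1/(1 − c + m) = 1/(1 − 0.83 + 0.3) = 1/0.47 ≈ 2.128.
ΔY = k × ΔG = (−¥202 trillion) / 0.47 ≈ −¥430 trillion.

−¥430 trillion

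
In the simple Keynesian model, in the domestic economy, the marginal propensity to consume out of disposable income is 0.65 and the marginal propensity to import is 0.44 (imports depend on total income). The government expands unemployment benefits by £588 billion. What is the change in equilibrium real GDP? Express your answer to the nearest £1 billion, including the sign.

The transfer change shifts disposable income by +£588 billion, so first-round consumption changes by c·ΔTR = 0.65 × (+£588 billion) = +£382.2 billion.
Expenditure multiplier = 1/(1 − c + m) = 1/(1 − 0.65 + 0.44) = 1/0.79 ≈ 1.266.
The transfer multiplier is c × k ≈ 0.823, so ΔY = k × (c·ΔTR) = (+£382.2 billion) / 0.79 ≈ +£484 billion.

+£484 billion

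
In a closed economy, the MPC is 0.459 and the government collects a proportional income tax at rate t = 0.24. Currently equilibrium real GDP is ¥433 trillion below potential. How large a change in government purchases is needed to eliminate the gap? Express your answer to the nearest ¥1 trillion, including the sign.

Spending multiplier = 1/(1 − c(1−t)) = 1/(1 − 0.459×0.76) = 1/0.65116 ≈ 1.536.
Need ΔY = +¥433 trillion, so ΔG = ΔY/k = (+¥433 trillion) × 0.65116 ≈ +¥282 trillion.
The government should increase government purchases by ¥282 trillion.

+¥282 trillion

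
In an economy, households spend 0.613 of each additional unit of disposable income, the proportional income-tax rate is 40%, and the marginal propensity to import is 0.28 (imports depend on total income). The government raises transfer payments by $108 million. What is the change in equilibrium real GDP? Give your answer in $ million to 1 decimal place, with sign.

The transfer change shifts disposable income by +$108 million, so first-round consumption changes by c·ΔTR = 0.613 × (+$108 million) = +$66.204 million.
Expenditure multiplier = 1/(1 − c(1−t) + m) = 1/(1 − 0.613×0.6 + 0.28) = 1/0.9122 ≈ 1.096.
The transfer multiplier is c × k ≈ 0.672, so ΔY = k × (c·ΔTR) = (+$66.204 million) / 0.9122 ≈ +$72.6 million.

+$72.6 million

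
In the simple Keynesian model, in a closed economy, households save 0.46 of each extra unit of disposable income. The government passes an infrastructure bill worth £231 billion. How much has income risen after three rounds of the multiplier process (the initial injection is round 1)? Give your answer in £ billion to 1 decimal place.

MPC = 1 − MPS = 1 − 0.46 = 0.54.
Round 1 adds ΔG = £231 billion; each later round is MPC = 0.54 times the previous.
After 3 rounds: 231 + 124.74 + 67.3596 = ΔG·(1 − c^3)/(1 − c) = 231 × (1 − 0.157464)/0.46 ≈ £423.1 billion.

£423.1 billion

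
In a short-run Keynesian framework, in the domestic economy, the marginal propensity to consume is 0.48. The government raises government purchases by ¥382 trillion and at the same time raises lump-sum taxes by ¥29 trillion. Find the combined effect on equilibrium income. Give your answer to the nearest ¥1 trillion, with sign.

Expenditure multiplier = 1/(1 − MPC) = 1/(1 − 0.48) = 1/0.52 ≈ 1.923.
ΔG contributes k·ΔG = (+¥382 trillion) / 0.52 ≈ +¥734.6 trillion.
ΔT of +¥29 trillion changes first-round spending by −c·ΔT = −¥13.92 trillion, contributing k·(−c·ΔT) = (−¥13.92 trillion) / 0.52 ≈ −¥26.8 trillion.
Net ΔY = k(ΔG − c·ΔT) = (+¥368.08 trillion) / 0.52 ≈ +¥708 trillion.

+¥708 trillion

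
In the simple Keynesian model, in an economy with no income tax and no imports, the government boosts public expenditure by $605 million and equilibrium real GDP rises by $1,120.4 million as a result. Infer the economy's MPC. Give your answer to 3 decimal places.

Implied spending multiplier k = ΔY/ΔG = 1,120.4/605 ≈ 1.8519.
Since k = 1/(1 − MPC), MPC = 1 − 1/k = 1 − ΔG/ΔY = 1 − 605/1,120.4 ≈ 0.460.

0.460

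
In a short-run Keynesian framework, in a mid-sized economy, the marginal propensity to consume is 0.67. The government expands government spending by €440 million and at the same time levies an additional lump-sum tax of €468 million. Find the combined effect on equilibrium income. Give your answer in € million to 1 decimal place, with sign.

+€383.2 million

Expenditure multiplier = 1/(1 − MPC) = 1/(1 − 0.67) = 1/0.33 ≈ 3.03.
ΔG contributes k·ΔG = (+€440 million) / 0.33 ≈ +€1,333.3 million.
ΔT of +€468 million changes first-round spending by −c·ΔT = −€313.56 million, contributing k·(−c·ΔT) = (−€313.56 million) / 0.33 ≈ −€950.2 million.
Net ΔY = k(ΔG − c·ΔT) = (+€126.44 million) / 0.33 ≈ +€383.2 million.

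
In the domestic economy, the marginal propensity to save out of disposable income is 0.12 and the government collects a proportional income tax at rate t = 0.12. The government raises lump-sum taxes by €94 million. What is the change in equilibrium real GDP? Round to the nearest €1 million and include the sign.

MPC = 1 − MPS = 1 − 0.12 = 0.88.
A lump-sum tax change of +€94 million shifts disposable income by −€94 million; first-round consumption changes by −c × ΔT = −0.88 × (+€94 million) = −€82.72 million.
Expenditure multiplier = 1/(1 − c(1−t)) = 1/(1 − 0.88×0.88) = 1/0.2256 ≈ 4.433.
The tax multiplier is −c × k ≈ −3.901, so ΔY = k × (−c·ΔT) = (−€82.72 million) / 0.2256 ≈ −€367 million.

−€367 million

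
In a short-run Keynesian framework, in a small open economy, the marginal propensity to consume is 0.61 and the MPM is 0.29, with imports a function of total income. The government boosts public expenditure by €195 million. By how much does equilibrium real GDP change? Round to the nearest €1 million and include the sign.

+€287 million

Expenditure multiplier = 1/(1 − c + m) = 1/(1 − 0.61 + 0.29) = 1/0.68 ≈ 1.471.
ΔY = k × ΔG = (+€195 million) / 0.68 ≈ +€287 million.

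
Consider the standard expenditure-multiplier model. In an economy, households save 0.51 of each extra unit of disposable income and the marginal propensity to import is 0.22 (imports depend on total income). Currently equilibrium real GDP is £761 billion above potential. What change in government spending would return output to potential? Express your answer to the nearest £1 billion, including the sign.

MPC = 1 − MPS = 1 − 0.51 = 0.49.
Spending multiplier = 1/(1 − c + m) = 1/(1 − 0.49 + 0.22) = 1/0.73 ≈ 1.37.
Need ΔY = −£761 billion, so ΔG = ΔY/k = (−£761 billion) × 0.73 ≈ −£556 billion.
The government should cut government spending by £556 billion.

−£556 billion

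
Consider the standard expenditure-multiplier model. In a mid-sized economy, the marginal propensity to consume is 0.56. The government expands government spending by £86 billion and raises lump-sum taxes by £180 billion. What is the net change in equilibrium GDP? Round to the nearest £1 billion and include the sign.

−£34 billion

Expenditure multiplier = 1/(1 − MPC) = 1/(1 − 0.56) = 1/0.44 ≈ 2.273.
ΔG contributes k·ΔG = (+£86 billion) / 0.44 ≈ +£195.5 billion.
ΔT of +£180 billion changes first-round spending by −c·ΔT = −£100.8 billion, contributing k·(−c·ΔT) = (−£100.8 billion) / 0.44 ≈ −£229.1 billion.
Net ΔY = k(ΔG − c·ΔT) = (−£14.8 billion) / 0.44 ≈ −£34 billion.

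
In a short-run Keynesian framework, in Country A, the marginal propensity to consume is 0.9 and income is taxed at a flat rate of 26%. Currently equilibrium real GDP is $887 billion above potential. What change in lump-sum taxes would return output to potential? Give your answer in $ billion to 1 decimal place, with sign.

+$329.2 billion

Spending multiplier = 1/(1 − c(1−t)) = 1/(1 − 0.9×0.74) = 1/0.334 ≈ 2.994.
Tax multiplier = −c·k = −0.9/0.334 ≈ −2.695. Need ΔY = −$887 billion, so ΔT = ΔY/(−c·k) = −(−$887 billion) × 0.334 / 0.9 ≈ +$329.2 billion.
The government should raise lump-sum taxes by $329.2 billion.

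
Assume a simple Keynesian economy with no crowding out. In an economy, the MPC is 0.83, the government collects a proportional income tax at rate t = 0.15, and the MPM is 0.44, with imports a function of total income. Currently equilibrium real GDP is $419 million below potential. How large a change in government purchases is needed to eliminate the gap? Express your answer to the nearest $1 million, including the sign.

Spending multiplier = 1/(1 − c(1−t) + m) = 1/(1 − 0.83×0.85 + 0.44) = 1/0.7345 ≈ 1.361.
Need ΔY = +$419 million, so ΔG = ΔY/k = (+$419 million) × 0.7345 ≈ +$308 million.
The government should increase government purchases by $308 million.

+$308 million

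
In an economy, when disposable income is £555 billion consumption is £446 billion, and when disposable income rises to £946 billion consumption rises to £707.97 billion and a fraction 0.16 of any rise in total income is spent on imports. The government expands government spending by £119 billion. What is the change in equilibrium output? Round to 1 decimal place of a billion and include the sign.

MPC = ΔC/ΔYd = (707.97 − 446)/(946 − 555) = 261.97/391 = 0.67.
Government-spending multiplier = 1/(1 − c + m) = 1/(1 − 0.67 + 0.16) = 1/0.49 ≈ 2.041.
ΔY = k × ΔG = (+£119 billion) / 0.49 ≈ +£242.9 billion.

+£242.9 billion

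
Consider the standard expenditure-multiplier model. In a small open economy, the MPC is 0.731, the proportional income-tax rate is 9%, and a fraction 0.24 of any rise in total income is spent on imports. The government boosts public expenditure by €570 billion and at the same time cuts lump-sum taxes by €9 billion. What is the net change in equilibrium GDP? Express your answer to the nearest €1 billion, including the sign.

+€1,003 billion

Expenditure multiplier = 1/(1 − c(1−t) + m) = 1/(1 − 0.731×0.91 + 0.24) = 1/0.57479 ≈ 1.74.
ΔG contributes k·ΔG = (+€570 billion) / 0.57479 ≈ +€991.7 billion.
ΔT of −€9 billion changes first-round spending by −c·ΔT = +€6.579 billion, contributing k·(−c·ΔT) = (+€6.579 billion) / 0.57479 ≈ +€11.4 billion.
Net ΔY = k(ΔG − c·ΔT) = (+€576.579 billion) / 0.57479 ≈ +€1,003 billion.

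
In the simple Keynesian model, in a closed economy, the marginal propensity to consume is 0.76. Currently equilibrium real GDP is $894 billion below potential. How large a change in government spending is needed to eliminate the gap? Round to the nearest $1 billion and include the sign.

Spending multiplier = 1/(1 − MPC) = 1/(1 − 0.76) = 1/0.24 ≈ 4.167.
Need ΔY = +$894 billion, so ΔG = ΔY/k = (+$894 billion) × 0.24 ≈ +$215 billion.
The government should increase government spending by $215 billion.

+$215 billion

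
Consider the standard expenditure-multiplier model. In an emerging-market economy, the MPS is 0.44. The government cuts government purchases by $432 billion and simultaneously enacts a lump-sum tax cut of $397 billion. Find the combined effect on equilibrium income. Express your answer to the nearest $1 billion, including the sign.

MPC = 1 − MPS = 1 − 0.44 = 0.56.
Expenditure multiplier = 1/(1 − MPC) = 1/(1 − 0.56) = 1/0.44 ≈ 2.273.
ΔG contributes k·ΔG = (−$432 billion) / 0.44 ≈ −$981.8 billion.
ΔT of −$397 billion changes first-round spending by −c·ΔT = +$222.32 billion, contributing k·(−c·ΔT) = (+$222.32 billion) / 0.44 ≈ +$505.3 billion.
Net ΔY = k(ΔG − c·ΔT) = (−$209.68 billion) / 0.44 ≈ −$477 billion.

−$477 billion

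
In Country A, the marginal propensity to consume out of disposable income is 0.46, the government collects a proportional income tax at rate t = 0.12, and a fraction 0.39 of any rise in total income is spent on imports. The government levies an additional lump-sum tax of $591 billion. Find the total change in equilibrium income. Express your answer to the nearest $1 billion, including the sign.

−$276 billion

A lump-sum tax change of +$591 billion shifts disposable income by −$591 billion; first-round consumption changes by −c × ΔT = −0.46 × (+$591 billion) = −$271.86 billion.
Expenditure multiplier = 1/(1 − c(1−t) + m) = 1/(1 − 0.46×0.88 + 0.39) = 1/0.9852 ≈ 1.015.
The tax multiplier is −c × k ≈ −0.467, so ΔY = k × (−c·ΔT) = (−$271.86 billion) / 0.9852 ≈ −$276 billion.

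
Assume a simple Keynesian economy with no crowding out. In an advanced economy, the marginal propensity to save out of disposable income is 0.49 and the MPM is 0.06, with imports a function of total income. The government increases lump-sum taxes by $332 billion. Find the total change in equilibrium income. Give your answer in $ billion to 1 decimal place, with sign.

MPC = 1 − MPS = 1 − 0.49 = 0.51.
A lump-sum tax change of +$332 billion shifts disposable income by −$332 billion; first-round consumption changes by −c × ΔT = −0.51 × (+$332 billion) = −$169.32 billion.
Expenditure multiplier = 1/(1 − c + m) = 1/(1 − 0.51 + 0.06) = 1/0.55 ≈ 1.818.
The tax multiplier is −c × k ≈ −0.927, so ΔY = k × (−c·ΔT) = (−$169.32 billion) / 0.55 ≈ −$307.9 billion.

−$307.9 billion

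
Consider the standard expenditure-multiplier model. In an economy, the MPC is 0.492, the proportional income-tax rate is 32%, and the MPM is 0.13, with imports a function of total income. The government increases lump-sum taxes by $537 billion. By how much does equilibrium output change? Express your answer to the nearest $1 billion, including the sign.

−$332 billion

A lump-sum tax change of +$537 billion shifts disposable income by −$537 billion; first-round consumption changes by −c × ΔT = −0.492 × (+$537 billion) = −$264.204 billion.
Expenditure multiplier = 1/(1 − c(1−t) + m) = 1/(1 − 0.492×0.68 + 0.13) = 1/0.79544 ≈ 1.257.
The tax multiplier is −c × k ≈ −0.619, so ΔY = k × (−c·ΔT) = (−$264.204 billion) / 0.79544 ≈ −$332 billion.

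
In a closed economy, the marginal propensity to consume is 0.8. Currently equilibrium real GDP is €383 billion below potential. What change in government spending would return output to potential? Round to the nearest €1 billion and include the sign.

Spending multiplier = 1/(1 − MPC) = 1/(1 − 0.8) = 1/0.2 = 5.
Need ΔY = +€383 billion, so ΔG = ΔY/k = (+€383 billion) × 0.2 ≈ +€77 billion.
The government should increase government spending by €77 billion.

+€77 billion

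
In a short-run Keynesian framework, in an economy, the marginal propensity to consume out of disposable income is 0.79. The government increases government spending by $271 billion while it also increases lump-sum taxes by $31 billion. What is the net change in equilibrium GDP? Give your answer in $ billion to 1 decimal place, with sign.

+$1,173.9 billion

Expenditure multiplier = 1/(1 − MPC) = 1/(1 − 0.79) = 1/0.21 ≈ 4.762.
ΔG contributes k·ΔG = (+$271 billion) / 0.21 ≈ +$1,290.5 billion.
ΔT of +$31 billion changes first-round spending by −c·ΔT = −$24.49 billion, contributing k·(−c·ΔT) = (−$24.49 billion) / 0.21 ≈ −$116.6 billion.
Net ΔY = k(ΔG − c·ΔT) = (+$246.51 billion) / 0.21 ≈ +$1,173.9 billion.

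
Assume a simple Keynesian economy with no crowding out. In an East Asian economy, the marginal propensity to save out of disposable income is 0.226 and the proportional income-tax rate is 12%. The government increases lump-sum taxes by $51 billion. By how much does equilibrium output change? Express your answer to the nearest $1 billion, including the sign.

MPC = 1 − MPS = 1 − 0.226 = 0.774.
A lump-sum tax change of +$51 billion shifts disposable income by −$51 billion; first-round consumption changes by −c × ΔT = −0.774 × (+$51 billion) = −$39.474 billion.
Expenditure multiplier = 1/(1 − c(1−t)) = 1/(1 − 0.774×0.88) = 1/0.31888 ≈ 3.136.
The tax multiplier is −c × k ≈ −2.427, so ΔY = k × (−c·ΔT) = (−$39.474 billion) / 0.31888 ≈ −$124 billion.

−$124 billion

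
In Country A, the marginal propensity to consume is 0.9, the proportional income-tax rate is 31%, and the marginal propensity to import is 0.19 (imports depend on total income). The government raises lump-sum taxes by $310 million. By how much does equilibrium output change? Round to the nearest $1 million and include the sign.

A lump-sum tax change of +$310 million shifts disposable income by −$310 million; first-round consumption changes by −c × ΔT = −0.9 × (+$310 million) = −$279 million.
Expenditure multiplier = 1/(1 − c(1−t) + m) = 1/(1 − 0.9×0.69 + 0.19) = 1/0.569 ≈ 1.757.
The tax multiplier is −c × k ≈ −1.582, so ΔY = k × (−c·ΔT) = (−$279 million) / 0.569 ≈ −$490 million.

−$490 million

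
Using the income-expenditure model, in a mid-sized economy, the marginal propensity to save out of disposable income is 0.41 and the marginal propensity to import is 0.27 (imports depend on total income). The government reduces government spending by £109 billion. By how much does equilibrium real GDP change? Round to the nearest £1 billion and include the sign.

MPC = 1 − MPS = 1 − 0.41 = 0.59.
Expenditure multiplier = 1/(1 − c + m) = 1/(1 − 0.59 + 0.27) = 1/0.68 ≈ 1.471.
ΔY = k × ΔG = (−£109 billion) / 0.68 ≈ −£160 billion.

−£160 billion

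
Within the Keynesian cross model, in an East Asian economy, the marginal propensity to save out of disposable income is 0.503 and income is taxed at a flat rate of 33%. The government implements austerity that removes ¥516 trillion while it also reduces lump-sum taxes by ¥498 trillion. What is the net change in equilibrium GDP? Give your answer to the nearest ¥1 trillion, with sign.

MPC = 1 − MPS = 1 − 0.503 = 0.497.
Expenditure multiplier = 1/(1 − c(1−t)) = 1/(1 − 0.497×0.67) = 1/0.66701 ≈ 1.499.
ΔG contributes k·ΔG = (−¥516 trillion) / 0.66701 ≈ −¥773.6 trillion.
ΔT of −¥498 trillion changes first-round spending by −c·ΔT = +¥247.506 trillion, contributing k·(−c·ΔT) = (+¥247.506 trillion) / 0.66701 ≈ +¥371.1 trillion.
Net ΔY = k(ΔG − c·ΔT) = (−¥268.494 trillion) / 0.66701 ≈ −¥403 trillion.

−¥403 trillion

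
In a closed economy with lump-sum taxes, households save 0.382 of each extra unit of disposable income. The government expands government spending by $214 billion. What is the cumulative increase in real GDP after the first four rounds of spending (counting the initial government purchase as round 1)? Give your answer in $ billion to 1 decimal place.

MPC = 1 − MPS = 1 − 0.382 = 0.618.
Round 1 adds ΔG = $214 billion; each later round is MPC = 0.618 times the previous.
After 4 rounds: 214 + 132.252 + 81.731736 + 50.510212848 = ΔG·(1 − c^4)/(1 − c) = 214 × (1 − 0.145865941776)/0.382 ≈ $478.5 billion.

$478.5 billion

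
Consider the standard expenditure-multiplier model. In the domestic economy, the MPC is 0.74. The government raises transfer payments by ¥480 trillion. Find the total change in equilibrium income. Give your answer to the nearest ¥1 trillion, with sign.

The transfer change shifts disposable income by +¥480 trillion, so first-round consumption changes by c·ΔTR = 0.74 × (+¥480 trillion) = +¥355.2 trillion.
Expenditure multiplier = 1/(1 − MPC) = 1/(1 − 0.74) = 1/0.26 ≈ 3.846.
The transfer multiplier is c × k ≈ 2.846, so ΔY = k × (c·ΔTR) = (+¥355.2 trillion) / 0.26 ≈ +¥1,366 trillion.

+¥1,366 trillion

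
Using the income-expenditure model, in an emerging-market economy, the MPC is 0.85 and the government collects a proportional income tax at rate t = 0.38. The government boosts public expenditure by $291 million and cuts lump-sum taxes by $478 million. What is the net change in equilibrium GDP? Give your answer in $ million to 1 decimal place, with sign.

+$1,474.2 million

Expenditure multiplier = 1/(1 − c(1−t)) = 1/(1 − 0.85×0.62) = 1/0.473 ≈ 2.114.
ΔG contributes k·ΔG = (+$291 million) / 0.473 ≈ +$615.2 million.
ΔT of −$478 million changes first-round spending by −c·ΔT = +$406.3 million, contributing k·(−c·ΔT) = (+$406.3 million) / 0.473 ≈ +$859 million.
Net ΔY = k(ΔG − c·ΔT) = (+$697.3 million) / 0.473 ≈ +$1,474.2 million.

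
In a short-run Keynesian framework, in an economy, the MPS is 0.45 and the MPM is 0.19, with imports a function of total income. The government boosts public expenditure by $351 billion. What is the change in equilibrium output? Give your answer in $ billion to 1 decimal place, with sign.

+$548.4 billion

MPC = 1 − MPS = 1 − 0.45 = 0.55.
Expenditure multiplier = 1/(1 − c + m) = 1/(1 − 0.55 + 0.19) = 1/0.64 ≈ 1.563.
ΔY = k × ΔG = (+$351 billion) / 0.64 ≈ +$548.4 billion.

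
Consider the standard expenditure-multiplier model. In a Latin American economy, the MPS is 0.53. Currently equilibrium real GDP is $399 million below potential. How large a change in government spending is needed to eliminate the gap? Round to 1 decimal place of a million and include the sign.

MPC = 1 − MPS = 1 − 0.53 = 0.47.
Spending multiplier = 1/(1 − MPC) = 1/(1 − 0.47) = 1/0.53 ≈ 1.887.
Need ΔY = +$399 million, so ΔG = ΔY/k = (+$399 million) × 0.53 ≈ +$211.5 million.
The government should increase government spending by $211.5 million.

+$211.5 million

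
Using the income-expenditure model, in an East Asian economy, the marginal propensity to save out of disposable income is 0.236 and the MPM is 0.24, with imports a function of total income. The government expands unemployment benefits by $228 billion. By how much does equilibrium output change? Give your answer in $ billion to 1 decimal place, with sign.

+$365.9 billion

MPC = 1 − MPS = 1 − 0.236 = 0.764.
The transfer change shifts disposable income by +$228 billion, so first-round consumption changes by c·ΔTR = 0.764 × (+$228 billion) = +$174.192 billion.
Expenditure multiplier = 1/(1 − c + m) = 1/(1 − 0.764 + 0.24) = 1/0.476 ≈ 2.101.
The transfer multiplier is c × k ≈ 1.605, so ΔY = k × (c·ΔTR) = (+$174.192 billion) / 0.476 ≈ +$365.9 billion.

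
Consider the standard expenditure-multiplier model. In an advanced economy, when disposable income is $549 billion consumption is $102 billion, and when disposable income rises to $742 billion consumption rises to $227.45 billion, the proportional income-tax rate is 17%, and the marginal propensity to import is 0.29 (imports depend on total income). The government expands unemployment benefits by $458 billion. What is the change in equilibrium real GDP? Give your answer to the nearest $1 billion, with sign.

MPC = ΔC/ΔYd = (227.45 − 102)/(742 − 549) = 125.45/193 = 0.65.
The transfer change shifts disposable income by +$458 billion, so first-round consumption changes by c·ΔTR = 0.65 × (+$458 billion) = +$297.7 billion.
Expenditure multiplier = 1/(1 − c(1−t) + m) = 1/(1 − 0.65×0.83 + 0.29) = 1/0.7505 ≈ 1.332.
The transfer multiplier is c × k ≈ 0.866, so ΔY = k × (c·ΔTR) = (+$297.7 billion) / 0.7505 ≈ +$397 billion.

+$397 billion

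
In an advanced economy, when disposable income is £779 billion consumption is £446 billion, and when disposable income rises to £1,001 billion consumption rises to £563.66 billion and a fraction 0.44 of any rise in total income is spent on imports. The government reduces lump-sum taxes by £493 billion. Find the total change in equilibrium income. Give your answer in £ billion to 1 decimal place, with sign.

+£287.1 billion

MPC = ΔC/ΔYd = (563.66 − 446)/(1,001 − 779) = 117.66/222 = 0.53.
A lump-sum tax change of −£493 billion shifts disposable income by +£493 billion; first-round consumption changes by −c × ΔT = −0.53 × (−£493 billion) = +£261.29 billion.
Expenditure multiplier = 1/(1 − c + m) = 1/(1 − 0.53 + 0.44) = 1/0.91 ≈ 1.099.
The tax multiplier is −c × k ≈ −0.582, so ΔY = k × (−c·ΔT) = (+£261.29 billion) / 0.91 ≈ +£287.1 billion.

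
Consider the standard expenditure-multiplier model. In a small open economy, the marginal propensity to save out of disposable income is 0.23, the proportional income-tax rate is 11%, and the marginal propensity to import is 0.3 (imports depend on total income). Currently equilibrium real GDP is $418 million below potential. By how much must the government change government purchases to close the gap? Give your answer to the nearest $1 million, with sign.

MPC = 1 − MPS = 1 − 0.23 = 0.77.
Spending multiplier = 1/(1 − c(1−t) + m) = 1/(1 − 0.77×0.89 + 0.3) = 1/0.6147 ≈ 1.627.
Need ΔY = +$418 million, so ΔG = ΔY/k = (+$418 million) × 0.6147 ≈ +$257 million.
The government should increase government purchases by $257 million.

+$257 million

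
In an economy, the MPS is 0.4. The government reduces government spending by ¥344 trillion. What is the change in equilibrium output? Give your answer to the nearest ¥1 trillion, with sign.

−¥860 trillion

MPC = 1 − MPS = 1 − 0.4 = 0.6.
Expenditure multiplier = 1/(1 − MPC) = 1/(1 − 0.6) = 1/0.4 = 2.5.
ΔY = k × ΔG = (−¥344 trillion) / 0.4 = −¥860 trillion.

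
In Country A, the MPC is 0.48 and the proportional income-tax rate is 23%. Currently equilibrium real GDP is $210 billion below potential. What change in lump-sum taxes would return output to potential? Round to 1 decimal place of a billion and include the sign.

Spending multiplier = 1/(1 − c(1−t)) = 1/(1 − 0.48×0.77) = 1/0.6304 ≈ 1.586.
Tax multiplier = −c·k = −0.48/0.6304 ≈ −0.761. Need ΔY = +$210 billion, so ΔT = ΔY/(−c·k) = −(+$210 billion) × 0.6304 / 0.48 = −$275.8 billion.
The government should cut lump-sum taxes by $275.8 billion.

−$275.8 billion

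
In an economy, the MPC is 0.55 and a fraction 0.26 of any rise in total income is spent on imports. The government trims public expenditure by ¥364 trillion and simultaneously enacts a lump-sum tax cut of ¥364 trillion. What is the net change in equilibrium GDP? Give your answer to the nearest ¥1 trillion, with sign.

Expenditure multiplier = 1/(1 − c + m) = 1/(1 − 0.55 + 0.26) = 1/0.71 ≈ 1.408.
ΔG contributes k·ΔG = (−¥364 trillion) / 0.71 ≈ −¥512.7 trillion.
ΔT of −¥364 trillion changes first-round spending by −c·ΔT = +¥200.2 trillion, contributing k·(−c·ΔT) = (+¥200.2 trillion) / 0.71 ≈ +¥282 trillion.
Net ΔY = k(ΔG − c·ΔT) = (−¥163.8 trillion) / 0.71 ≈ −¥231 trillion.

−¥231 trillion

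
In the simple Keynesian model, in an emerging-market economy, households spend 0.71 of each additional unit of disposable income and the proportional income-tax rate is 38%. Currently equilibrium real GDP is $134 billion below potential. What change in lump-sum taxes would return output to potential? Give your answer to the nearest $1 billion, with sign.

Spending multiplier = 1/(1 − c(1−t)) = 1/(1 − 0.71×0.62) = 1/0.5598 ≈ 1.786.
Tax multiplier = −c·k = −0.71/0.5598 ≈ −1.268. Need ΔY = +$134 billion, so ΔT = ΔY/(−c·k) = −(+$134 billion) × 0.5598 / 0.71 ≈ −$106 billion.
The government should cut lump-sum taxes by $106 billion.

−$106 billion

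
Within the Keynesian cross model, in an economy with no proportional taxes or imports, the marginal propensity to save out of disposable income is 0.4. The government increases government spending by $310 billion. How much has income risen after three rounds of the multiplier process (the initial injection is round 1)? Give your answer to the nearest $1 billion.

$608 billion

MPC = 1 − MPS = 1 − 0.4 = 0.6.
Round 1 adds ΔG = $310 billion; each later round is MPC = 0.6 times the previous.
After 3 rounds: 310 + 186 + 111.6 = ΔG·(1 − c^3)/(1 − c) = 310 × (1 − 0.216)/0.4 ≈ $608 billion.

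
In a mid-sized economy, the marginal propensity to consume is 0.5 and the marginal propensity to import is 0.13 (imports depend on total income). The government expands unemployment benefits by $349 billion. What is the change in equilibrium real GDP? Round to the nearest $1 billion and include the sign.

+$277 billion

The transfer change shifts disposable income by +$349 billion, so first-round consumption changes by c·ΔTR = 0.5 × (+$349 billion) = +$174.5 billion.
Expenditure multiplier = 1/(1 − c + m) = 1/(1 − 0.5 + 0.13) = 1/0.63 ≈ 1.587.
The transfer multiplier is c × k ≈ 0.794, so ΔY = k × (c·ΔTR) = (+$174.5 billion) / 0.63 ≈ +$277 billion.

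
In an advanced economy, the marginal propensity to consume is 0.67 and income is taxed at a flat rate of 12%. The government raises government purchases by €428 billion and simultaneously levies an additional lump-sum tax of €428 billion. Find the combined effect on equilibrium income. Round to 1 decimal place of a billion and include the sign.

Expenditure multiplier = 1/(1 − c(1−t)) = 1/(1 − 0.67×0.88) = 1/0.4104 ≈ 2.437.
ΔG contributes k·ΔG = (+€428 billion) / 0.4104 ≈ +€1,042.9 billion.
ΔT of +€428 billion changes first-round spending by −c·ΔT = −€286.76 billion, contributing k·(−c·ΔT) = (−€286.76 billion) / 0.4104 ≈ −€698.7 billion.
Net ΔY = k(ΔG − c·ΔT) = (+€141.24 billion) / 0.4104 ≈ +€344.2 billion.

+€344.2 billion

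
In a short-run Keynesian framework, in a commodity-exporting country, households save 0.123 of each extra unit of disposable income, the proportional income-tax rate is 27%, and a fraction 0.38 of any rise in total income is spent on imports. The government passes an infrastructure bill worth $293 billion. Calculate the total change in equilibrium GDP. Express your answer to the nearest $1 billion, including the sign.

+$396 billion

MPC = 1 − MPS = 1 − 0.123 = 0.877.
Government-spending multiplier = 1/(1 − c(1−t) + m) = 1/(1 − 0.877×0.73 + 0.38) = 1/0.73979 ≈ 1.352.
ΔY = k × ΔG = (+$293 billion) / 0.73979 ≈ +$396 billion.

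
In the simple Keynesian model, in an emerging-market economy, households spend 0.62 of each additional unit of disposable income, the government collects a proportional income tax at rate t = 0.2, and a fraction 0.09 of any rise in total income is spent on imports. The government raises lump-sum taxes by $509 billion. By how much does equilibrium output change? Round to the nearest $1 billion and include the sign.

A lump-sum tax change of +$509 billion shifts disposable income by −$509 billion; first-round consumption changes by −c × ΔT = −0.62 × (+$509 billion) = −$315.58 billion.
Expenditure multiplier = 1/(1 − c(1−t) + m) = 1/(1 − 0.62×0.8 + 0.09) = 1/0.594 ≈ 1.684.
The tax multiplier is −c × k ≈ −1.044, so ΔY = k × (−c·ΔT) = (−$315.58 billion) / 0.594 ≈ −$531 billion.

−$531 billion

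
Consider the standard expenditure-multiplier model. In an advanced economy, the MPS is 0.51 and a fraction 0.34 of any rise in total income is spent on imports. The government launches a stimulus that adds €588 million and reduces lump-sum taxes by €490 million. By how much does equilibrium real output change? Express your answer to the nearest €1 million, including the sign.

MPC = 1 − MPS = 1 − 0.51 = 0.49.
Expenditure multiplier = 1/(1 − c + m) = 1/(1 − 0.49 + 0.34) = 1/0.85 ≈ 1.176.
ΔG contributes k·ΔG = (+€588 million) / 0.85 ≈ +€691.8 million.
ΔT of −€490 million changes first-round spending by −c·ΔT = +€240.1 million, contributing k·(−c·ΔT) = (+€240.1 million) / 0.85 ≈ +€282.5 million.
Net ΔY = k(ΔG − c·ΔT) = (+€828.1 million) / 0.85 ≈ +€974 million.

+€974 million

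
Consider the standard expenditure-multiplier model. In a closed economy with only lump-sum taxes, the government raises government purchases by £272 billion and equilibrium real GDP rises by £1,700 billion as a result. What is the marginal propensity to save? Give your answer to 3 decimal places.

0.160

Implied spending multiplier k = ΔY/ΔG = 1,700/272 = 6.25.
Since k = 1/(1 − MPC), MPC = 1 − 1/k = 1 − ΔG/ΔY = 1 − 272/1,700 = 0.840.
MPS = 1 − MPC = 0.160.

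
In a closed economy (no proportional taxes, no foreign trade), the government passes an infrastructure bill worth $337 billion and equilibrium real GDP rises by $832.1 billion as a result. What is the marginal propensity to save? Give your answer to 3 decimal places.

Implied spending multiplier k = ΔY/ΔG = 832.1/337 ≈ 2.4691.
Since k = 1/(1 − MPC), MPC = 1 − 1/k = 1 − ΔG/ΔY = 1 − 337/832.1 ≈ 0.595.
MPS = 1 − MPC = 0.405.

0.405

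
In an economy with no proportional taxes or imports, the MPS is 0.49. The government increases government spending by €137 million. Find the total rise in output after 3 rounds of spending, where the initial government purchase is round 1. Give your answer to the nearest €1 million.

MPC = 1 − MPS = 1 − 0.49 = 0.51.
Round 1 adds ΔG = €137 million; each later round is MPC = 0.51 times the previous.
After 3 rounds: 137 + 69.87 + 35.6337 = ΔG·(1 − c^3)/(1 − c) = 137 × (1 − 0.132651)/0.49 ≈ €243 million.

€243 million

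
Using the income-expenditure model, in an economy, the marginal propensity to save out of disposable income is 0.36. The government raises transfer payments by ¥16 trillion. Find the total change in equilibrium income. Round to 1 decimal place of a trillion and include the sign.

+¥28.4 trillion

MPC = 1 − MPS = 1 − 0.36 = 0.64.
The transfer change shifts disposable income by +¥16 trillion, so first-round consumption changes by c·ΔTR = 0.64 × (+¥16 trillion) = +¥10.24 trillion.
Expenditure multiplier = 1/(1 − MPC) = 1/(1 − 0.64) = 1/0.36 ≈ 2.778.
The transfer multiplier is c × k ≈ 1.778, so ΔY = k × (c·ΔTR) = (+¥10.24 trillion) / 0.36 ≈ +¥28.4 trillion.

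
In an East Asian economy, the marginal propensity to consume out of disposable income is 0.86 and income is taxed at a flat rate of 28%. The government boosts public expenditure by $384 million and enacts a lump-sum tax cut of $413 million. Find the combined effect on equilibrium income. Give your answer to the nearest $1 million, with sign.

Expenditure multiplier = 1/(1 − c(1−t)) = 1/(1 − 0.86×0.72) = 1/0.3808 ≈ 2.626.
ΔG contributes k·ΔG = (+$384 million) / 0.3808 ≈ +$1,008.4 million.
ΔT of −$413 million changes first-round spending by −c·ΔT = +$355.18 million, contributing k·(−c·ΔT) = (+$355.18 million) / 0.3808 ≈ +$932.7 million.
Net ΔY = k(ΔG − c·ΔT) = (+$739.18 million) / 0.3808 ≈ +$1,941 million.

+$1,941 million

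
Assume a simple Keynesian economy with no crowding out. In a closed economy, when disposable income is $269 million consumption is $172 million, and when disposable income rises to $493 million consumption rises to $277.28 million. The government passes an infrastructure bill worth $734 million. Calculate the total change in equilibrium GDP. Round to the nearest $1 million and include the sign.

MPC = ΔC/ΔYd = (277.28 − 172)/(493 − 269) = 105.28/224 = 0.47.
Government-spending multiplier = 1/(1 − MPC) = 1/(1 − 0.47) = 1/0.53 ≈ 1.887.
ΔY = k × ΔG = (+$734 million) / 0.53 ≈ +$1,385 million.

+$1,385 million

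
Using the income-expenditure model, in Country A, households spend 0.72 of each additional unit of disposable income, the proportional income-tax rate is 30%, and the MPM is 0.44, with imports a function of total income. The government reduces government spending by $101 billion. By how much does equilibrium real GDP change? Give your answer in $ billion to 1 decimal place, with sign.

−$107.9 billion

Government-spending multiplier = 1/(1 − c(1−t) + m) = 1/(1 − 0.72×0.7 + 0.44) = 1/0.936 ≈ 1.068.
ΔY = k × ΔG = (−$101 billion) / 0.936 ≈ −$107.9 billion.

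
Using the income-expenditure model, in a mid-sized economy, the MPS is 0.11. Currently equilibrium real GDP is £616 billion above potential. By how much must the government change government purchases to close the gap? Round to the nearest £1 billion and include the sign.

−£68 billion

MPC = 1 − MPS = 1 − 0.11 = 0.89.
Spending multiplier = 1/(1 − MPC) = 1/(1 − 0.89) = 1/0.11 ≈ 9.091.
Need ΔY = −£616 billion, so ΔG = ΔY/k = (−£616 billion) × 0.11 ≈ −£68 billion.
The government should cut government purchases by £68 billion.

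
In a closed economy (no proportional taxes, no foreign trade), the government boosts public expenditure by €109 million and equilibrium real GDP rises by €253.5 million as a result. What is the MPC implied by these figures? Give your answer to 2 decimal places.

0.57

Implied spending multiplier k = ΔY/ΔG = 253.5/109 ≈ 2.3257.
Since k = 1/(1 − MPC), MPC = 1 − 1/k = 1 − ΔG/ΔY = 1 − 109/253.5 ≈ 0.57.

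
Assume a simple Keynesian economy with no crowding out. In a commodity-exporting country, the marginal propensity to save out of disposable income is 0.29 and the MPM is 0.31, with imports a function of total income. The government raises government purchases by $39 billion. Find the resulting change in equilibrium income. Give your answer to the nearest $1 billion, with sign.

+$65 billion

MPC = 1 − MPS = 1 − 0.29 = 0.71.
Spending multiplier = 1/(1 − c + m) = 1/(1 − 0.71 + 0.31) = 1/0.6 ≈ 1.667.
ΔY = k × ΔG = (+$39 billion) / 0.6 = +$65 billion.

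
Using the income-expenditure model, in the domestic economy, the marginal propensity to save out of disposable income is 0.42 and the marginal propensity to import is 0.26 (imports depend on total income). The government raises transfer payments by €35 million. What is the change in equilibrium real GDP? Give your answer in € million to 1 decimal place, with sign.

+€29.9 million

MPC = 1 − MPS = 1 − 0.42 = 0.58.
The transfer change shifts disposable income by +€35 million, so first-round consumption changes by c·ΔTR = 0.58 × (+€35 million) = +€20.3 million.
Expenditure multiplier = 1/(1 − c + m) = 1/(1 − 0.58 + 0.26) = 1/0.68 ≈ 1.471.
The transfer multiplier is c × k ≈ 0.853, so ΔY = k × (c·ΔTR) = (+€20.3 million) / 0.68 ≈ +€29.9 million.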